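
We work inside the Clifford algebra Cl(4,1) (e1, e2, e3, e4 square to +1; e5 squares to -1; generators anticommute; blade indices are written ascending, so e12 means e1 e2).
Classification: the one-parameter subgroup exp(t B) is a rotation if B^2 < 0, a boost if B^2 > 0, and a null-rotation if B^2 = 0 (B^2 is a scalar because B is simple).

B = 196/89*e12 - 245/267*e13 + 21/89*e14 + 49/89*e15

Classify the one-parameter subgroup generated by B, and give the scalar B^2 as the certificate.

B^2 term by term: the squares give (196/89)^2*(e12)^2 + (-245/267)^2*(e13)^2 + (21/89)^2*(e14)^2 + (49/89)^2*(e15)^2 = 38416/7921*(-1) + 60025/71289*(-1) + 441/7921*(-1) + 2401/7921*(+1) = -49/9 (each basis 2-blade squares to minus the product of its generators' squares); cross terms between blades sharing an index anticommute and cancel. So B^2 = -49/9.
Answer: rotation, certificate B^2 = -49/9. The class reads off the invariant scalar -49/9 directly.


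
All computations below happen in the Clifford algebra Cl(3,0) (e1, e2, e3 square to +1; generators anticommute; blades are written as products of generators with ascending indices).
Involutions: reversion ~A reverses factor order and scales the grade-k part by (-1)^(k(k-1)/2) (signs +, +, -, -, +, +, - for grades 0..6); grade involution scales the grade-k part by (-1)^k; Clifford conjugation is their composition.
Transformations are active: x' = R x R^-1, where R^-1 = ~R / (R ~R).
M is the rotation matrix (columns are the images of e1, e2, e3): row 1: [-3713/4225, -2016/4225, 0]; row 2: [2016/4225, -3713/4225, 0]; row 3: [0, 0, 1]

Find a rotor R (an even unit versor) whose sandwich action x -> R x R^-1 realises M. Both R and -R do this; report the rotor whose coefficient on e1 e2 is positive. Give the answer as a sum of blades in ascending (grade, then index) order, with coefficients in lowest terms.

Method: write R = a + b12*e1 e2 + b13*e1 e3 + b23*e2 e3 with a^2 + b12^2 + b13^2 + b23^2 = 1 (so R^-1 = ~R). Expanding the columns R e_j ~R gives tr M = 4a^2 - 1 and, from the antisymmetric part, M21 - M12 = -4a*b12, M13 - M31 = 4a*b13, M32 - M23 = -4a*b23.
Here tr M = -3201/4225, so a^2 = (1 + tr M)/4 = 256/4225 and a = ±16/65. Taking a = 16/65: M21 - M12 = 4032/4225, M13 - M31 = 0, M32 - M23 = 0, giving b12 = -63/65, b13 = 0, b23 = 0, i.e. R = 16/65 - 63/65*e1 e2.
Its e1 e2 coefficient is negative, so report the other preimage -R.
Answer: -16/65 + 63/65*e1 e2. Note: both R and -R realise this M (trace -3201/4225); the covering map identifies them, and the e1 e2-coefficient sign is the tie-breaker.


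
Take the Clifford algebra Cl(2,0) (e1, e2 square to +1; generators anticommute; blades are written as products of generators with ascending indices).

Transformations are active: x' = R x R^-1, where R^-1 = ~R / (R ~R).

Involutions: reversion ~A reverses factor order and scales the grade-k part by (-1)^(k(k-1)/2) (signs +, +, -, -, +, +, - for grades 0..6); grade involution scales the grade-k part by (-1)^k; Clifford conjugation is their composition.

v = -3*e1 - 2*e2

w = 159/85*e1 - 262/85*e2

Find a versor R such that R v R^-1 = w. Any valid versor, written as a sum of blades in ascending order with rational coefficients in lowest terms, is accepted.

Equal squares first: v^2 = w^2 = 13. Then v + w = -96/85*e1 - 432/85*e2 is a versor taking v to w, provided it is invertible.
Answer: -96/85*e1 - 432/85*e2


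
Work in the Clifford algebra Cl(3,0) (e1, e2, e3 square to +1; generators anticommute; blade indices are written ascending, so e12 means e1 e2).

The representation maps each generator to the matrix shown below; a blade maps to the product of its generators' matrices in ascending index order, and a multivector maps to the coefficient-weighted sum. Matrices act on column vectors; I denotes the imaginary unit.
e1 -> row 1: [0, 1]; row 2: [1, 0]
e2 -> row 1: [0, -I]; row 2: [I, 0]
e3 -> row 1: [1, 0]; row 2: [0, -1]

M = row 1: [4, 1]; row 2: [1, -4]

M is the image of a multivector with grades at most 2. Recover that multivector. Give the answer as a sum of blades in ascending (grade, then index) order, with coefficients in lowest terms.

Method: 1, rho(e1), rho(e2), rho(e3) form a trace-orthogonal basis of the 2x2 complex matrices (tr(X Y) = 2 if X = Y, else 0), so M = m0*1 + m1*rho(e1) + m2*rho(e2) + m3*rho(e3) with m0 = tr(M)/2 = 0, m1 = tr(M rho(e1))/2 = 1, m2 = tr(M rho(e2))/2 = 0, m3 = tr(M rho(e3))/2 = 4.
Multiplying table entries, the bivector images are rho(e12) = I*rho(e3), rho(e13) = -I*rho(e2), rho(e23) = I*rho(e1); with real blade coefficients the real parts of m0..m3 are the coefficients of 1, e1, e2, e3 and the imaginary parts give the bivectors (e23: Im m1, e13: -Im m2, e12: Im m3).
Answer: e1 + 4*e3


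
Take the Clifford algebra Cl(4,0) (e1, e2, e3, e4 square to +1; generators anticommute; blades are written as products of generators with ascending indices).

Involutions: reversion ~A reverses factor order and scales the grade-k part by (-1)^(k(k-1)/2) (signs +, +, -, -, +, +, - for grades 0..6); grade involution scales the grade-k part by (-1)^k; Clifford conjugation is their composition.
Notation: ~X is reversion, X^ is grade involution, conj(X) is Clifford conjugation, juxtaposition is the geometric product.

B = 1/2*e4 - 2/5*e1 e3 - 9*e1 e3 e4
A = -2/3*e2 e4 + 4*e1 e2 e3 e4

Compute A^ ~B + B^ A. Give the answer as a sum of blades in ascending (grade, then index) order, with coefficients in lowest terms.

first term: 107/3*e2 + 8/5*e2 e4 + 8*e1 e2 e3 + 4/15*e1 e2 e3 e4
second term: -109/3*e2 - 8/5*e2 e4 - 4*e1 e2 e3 - 4/15*e1 e2 e3 e4
Answer: -2/3*e2 + 4*e1 e2 e3


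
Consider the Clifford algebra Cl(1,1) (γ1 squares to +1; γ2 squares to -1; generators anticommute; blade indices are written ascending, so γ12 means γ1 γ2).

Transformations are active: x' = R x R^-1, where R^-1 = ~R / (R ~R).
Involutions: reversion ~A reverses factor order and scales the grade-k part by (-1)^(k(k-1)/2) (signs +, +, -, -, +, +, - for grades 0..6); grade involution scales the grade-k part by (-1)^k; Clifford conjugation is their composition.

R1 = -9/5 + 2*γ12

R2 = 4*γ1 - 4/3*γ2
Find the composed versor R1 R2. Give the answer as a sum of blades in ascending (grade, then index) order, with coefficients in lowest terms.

Distribute over the terms of R1 (each basis-blade product reordered to ascending indices, repeated generators contracted through their squares):
(-9/5) R2 = -36/5*γ1 + 12/5*γ2
(2*γ12) R2 = 8/3*γ1 - 8*γ2
Summing the partial products and collecting blades:
Answer: -68/15*γ1 - 28/5*γ2


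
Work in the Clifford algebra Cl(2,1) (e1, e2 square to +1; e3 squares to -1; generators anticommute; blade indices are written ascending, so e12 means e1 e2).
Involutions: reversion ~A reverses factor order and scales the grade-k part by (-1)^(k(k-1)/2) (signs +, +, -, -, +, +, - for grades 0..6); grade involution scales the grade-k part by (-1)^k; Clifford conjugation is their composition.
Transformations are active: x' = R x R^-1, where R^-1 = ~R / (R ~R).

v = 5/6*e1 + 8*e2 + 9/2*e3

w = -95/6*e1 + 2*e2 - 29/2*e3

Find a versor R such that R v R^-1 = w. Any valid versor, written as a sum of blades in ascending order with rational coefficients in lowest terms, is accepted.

Since q(v) = q(w) = 400/9, the sum R = v + w = -15*e1 + 10*e2 - 10*e3 does the job whenever invertible.
Answer: -15*e1 + 10*e2 - 10*e3


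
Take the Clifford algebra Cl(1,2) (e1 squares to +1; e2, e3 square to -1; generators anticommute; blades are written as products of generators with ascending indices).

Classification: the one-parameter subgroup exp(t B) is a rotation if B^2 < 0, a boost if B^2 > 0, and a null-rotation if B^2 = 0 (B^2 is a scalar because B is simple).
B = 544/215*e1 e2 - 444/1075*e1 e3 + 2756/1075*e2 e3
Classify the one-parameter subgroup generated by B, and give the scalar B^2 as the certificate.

B^2 term by term: the squares give (544/215)^2*(e1 e2)^2 + (-444/1075)^2*(e1 e3)^2 + (2756/1075)^2*(e2 e3)^2 = 295936/46225*(+1) + 197136/1155625*(+1) + 7595536/1155625*(-1) = 0 (each basis 2-blade squares to minus the product of its generators' squares); cross terms between blades sharing an index anticommute and cancel. So B^2 = 0.
Answer: null-rotation, certificate B^2 = 0. B^2 = 0 is basis-independent, so its sign is the whole story.


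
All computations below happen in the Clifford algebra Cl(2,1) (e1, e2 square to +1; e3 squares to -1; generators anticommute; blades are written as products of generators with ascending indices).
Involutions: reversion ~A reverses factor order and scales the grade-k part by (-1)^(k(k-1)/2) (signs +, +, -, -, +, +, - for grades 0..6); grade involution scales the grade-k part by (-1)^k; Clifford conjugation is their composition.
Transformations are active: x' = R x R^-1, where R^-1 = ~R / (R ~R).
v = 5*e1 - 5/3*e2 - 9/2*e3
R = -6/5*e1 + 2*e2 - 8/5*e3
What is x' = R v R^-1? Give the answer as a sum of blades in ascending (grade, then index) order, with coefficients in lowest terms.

~R = -6/5*e1 + 2*e2 - 8/5*e3, and R ~R = 72/25, so R^-1 = ~R / (72/25).
R v = -248/15 - 8*e1 e2 + 67/5*e1 e3 - 35/3*e2 e3
Answer: 79/9*e1 - 575/27*e2 + 1235/54*e3


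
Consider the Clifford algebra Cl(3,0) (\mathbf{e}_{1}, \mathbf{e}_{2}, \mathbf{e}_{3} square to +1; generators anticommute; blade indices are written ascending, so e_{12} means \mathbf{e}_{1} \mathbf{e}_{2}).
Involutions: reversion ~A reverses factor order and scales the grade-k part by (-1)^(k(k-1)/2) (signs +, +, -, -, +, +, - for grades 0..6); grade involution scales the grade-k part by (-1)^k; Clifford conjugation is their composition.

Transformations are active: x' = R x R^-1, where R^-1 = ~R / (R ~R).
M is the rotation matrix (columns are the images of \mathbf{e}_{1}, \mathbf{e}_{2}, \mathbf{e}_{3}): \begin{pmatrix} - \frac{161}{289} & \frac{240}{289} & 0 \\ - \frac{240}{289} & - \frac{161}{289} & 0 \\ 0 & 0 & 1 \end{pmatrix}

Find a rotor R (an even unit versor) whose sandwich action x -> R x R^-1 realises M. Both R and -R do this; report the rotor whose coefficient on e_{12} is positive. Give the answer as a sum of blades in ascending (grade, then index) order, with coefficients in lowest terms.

Method: write R = a + b12*e_{12} + b13*e_{13} + b23*e_{23} with a^2 + b12^2 + b13^2 + b23^2 = 1 (so R^-1 = ~R). Expanding the columns R e_j ~R gives tr M = 4a^2 - 1 and, from the antisymmetric part, M21 - M12 = -4a*b12, M13 - M31 = 4a*b13, M32 - M23 = -4a*b23.
Here tr M = -\frac{33}{289}, so a^2 = (1 + tr M)/4 = \frac{64}{289} and a = ±\frac{8}{17}. Taking a = \frac{8}{17}: M21 - M12 = -\frac{480}{289}, M13 - M31 = 0, M32 - M23 = 0, giving b12 = \frac{15}{17}, b13 = 0, b23 = 0, i.e. R = \frac{8}{17} + \frac{15}{17} e_{12}.
Its e_{12} coefficient is already positive.
Answer: \frac{8}{17} + \frac{15}{17} e_{12}. Uniqueness: Spin(3) -> SO(3) maps R and -R to the same rotation of trace -\frac{33}{289}; fixing the sign of the e_{12} coefficient removes the ambiguity.


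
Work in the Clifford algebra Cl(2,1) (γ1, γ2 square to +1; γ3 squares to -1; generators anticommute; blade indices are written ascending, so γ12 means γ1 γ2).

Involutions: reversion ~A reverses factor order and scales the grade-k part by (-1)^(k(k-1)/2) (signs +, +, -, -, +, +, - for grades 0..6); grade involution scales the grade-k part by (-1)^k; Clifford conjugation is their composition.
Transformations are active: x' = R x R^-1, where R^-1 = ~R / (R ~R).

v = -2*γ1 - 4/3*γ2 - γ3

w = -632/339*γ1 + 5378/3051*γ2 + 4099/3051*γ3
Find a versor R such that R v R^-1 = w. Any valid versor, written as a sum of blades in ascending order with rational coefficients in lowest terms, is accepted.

R = v + w = -1310/339*γ1 + 1310/3051*γ2 + 1048/3051*γ3 works: the equal norms (43/9) guarantee its sandwich swaps v into w.
Answer: -1310/339*γ1 + 1310/3051*γ2 + 1048/3051*γ3


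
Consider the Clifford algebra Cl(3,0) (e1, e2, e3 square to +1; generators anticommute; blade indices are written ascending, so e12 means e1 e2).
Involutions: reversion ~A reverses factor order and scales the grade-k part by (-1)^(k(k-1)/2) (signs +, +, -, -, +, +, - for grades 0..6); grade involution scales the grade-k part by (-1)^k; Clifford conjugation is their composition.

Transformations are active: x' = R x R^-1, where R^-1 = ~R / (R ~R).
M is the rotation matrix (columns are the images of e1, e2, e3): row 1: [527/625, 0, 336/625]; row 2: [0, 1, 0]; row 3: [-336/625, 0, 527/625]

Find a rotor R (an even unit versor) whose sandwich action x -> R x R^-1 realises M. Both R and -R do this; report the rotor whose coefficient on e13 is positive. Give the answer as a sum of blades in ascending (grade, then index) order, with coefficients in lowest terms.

Method: write R = a + b12*e12 + b13*e13 + b23*e23 with a^2 + b12^2 + b13^2 + b23^2 = 1 (so R^-1 = ~R). Expanding the columns R e_j ~R gives tr M = 4a^2 - 1 and, from the antisymmetric part, M21 - M12 = -4a*b12, M13 - M31 = 4a*b13, M32 - M23 = -4a*b23.
Here tr M = 1679/625, so a^2 = (1 + tr M)/4 = 576/625 and a = ±24/25. Taking a = 24/25: M21 - M12 = 0, M13 - M31 = 672/625, M32 - M23 = 0, giving b12 = 0, b13 = 7/25, b23 = 0, i.e. R = 24/25 + 7/25*e13.
Its e13 coefficient is already positive.
Answer: 24/25 + 7/25*e13. Sheet selection: the two-to-one cover makes ±R indistinguishable at the matrix level (trace 1679/625), so uniqueness comes from the required sign on e13.


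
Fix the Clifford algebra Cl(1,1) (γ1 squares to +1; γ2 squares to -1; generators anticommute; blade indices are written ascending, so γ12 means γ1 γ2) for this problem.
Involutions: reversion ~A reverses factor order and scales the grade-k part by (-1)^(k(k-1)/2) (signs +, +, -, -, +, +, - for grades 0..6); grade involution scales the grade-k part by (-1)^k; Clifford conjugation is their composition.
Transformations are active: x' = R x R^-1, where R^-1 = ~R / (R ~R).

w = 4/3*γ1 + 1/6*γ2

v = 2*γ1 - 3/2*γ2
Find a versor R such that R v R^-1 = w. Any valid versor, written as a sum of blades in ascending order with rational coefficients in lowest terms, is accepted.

A norm check does it: q(v) = q(w) = 7/4, hence R = v + w = 10/3*γ1 - 4/3*γ2 realises the map — parallel part kept, (v - w)/2 negated, v carried to w.
Answer: 10/3*γ1 - 4/3*γ2


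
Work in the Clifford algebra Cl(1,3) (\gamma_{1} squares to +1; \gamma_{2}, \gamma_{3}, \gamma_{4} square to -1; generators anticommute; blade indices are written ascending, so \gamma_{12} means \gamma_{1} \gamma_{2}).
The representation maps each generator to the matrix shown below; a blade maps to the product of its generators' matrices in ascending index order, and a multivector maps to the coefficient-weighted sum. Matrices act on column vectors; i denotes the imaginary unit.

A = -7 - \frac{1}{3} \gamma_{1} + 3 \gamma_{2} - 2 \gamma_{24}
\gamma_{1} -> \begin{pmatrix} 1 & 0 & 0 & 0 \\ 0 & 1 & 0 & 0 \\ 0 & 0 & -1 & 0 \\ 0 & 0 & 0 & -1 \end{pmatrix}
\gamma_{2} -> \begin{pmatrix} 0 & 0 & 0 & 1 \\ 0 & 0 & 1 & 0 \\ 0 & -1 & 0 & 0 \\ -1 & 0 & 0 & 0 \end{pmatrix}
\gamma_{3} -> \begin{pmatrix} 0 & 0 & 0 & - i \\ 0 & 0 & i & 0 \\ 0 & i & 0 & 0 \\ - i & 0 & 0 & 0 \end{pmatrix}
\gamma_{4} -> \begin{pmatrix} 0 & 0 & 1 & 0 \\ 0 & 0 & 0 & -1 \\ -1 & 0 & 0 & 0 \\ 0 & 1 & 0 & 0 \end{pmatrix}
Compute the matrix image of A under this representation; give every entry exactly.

Bivector images (products of the table entries): rho(\gamma_{24}) = rho(\gamma_{2})rho(\gamma_{4}) = \begin{pmatrix} 0 & 1 & 0 & 0 \\ -1 & 0 & 0 & 0 \\ 0 & 0 & 0 & 1 \\ 0 & 0 & -1 & 0 \end{pmatrix}.
M = (-7)*1 + (-\frac{1}{3})*rho(\gamma_{1}) + (3)*rho(\gamma_{2}) + (-2)*rho(\gamma_{24}), summed entrywise (1 is the identity matrix):
Answer: \begin{pmatrix} - \frac{22}{3} & -2 & 0 & 3 \\ 2 & - \frac{22}{3} & 3 & 0 \\ 0 & -3 & - \frac{20}{3} & -2 \\ -3 & 0 & 2 & - \frac{20}{3} \end{pmatrix}


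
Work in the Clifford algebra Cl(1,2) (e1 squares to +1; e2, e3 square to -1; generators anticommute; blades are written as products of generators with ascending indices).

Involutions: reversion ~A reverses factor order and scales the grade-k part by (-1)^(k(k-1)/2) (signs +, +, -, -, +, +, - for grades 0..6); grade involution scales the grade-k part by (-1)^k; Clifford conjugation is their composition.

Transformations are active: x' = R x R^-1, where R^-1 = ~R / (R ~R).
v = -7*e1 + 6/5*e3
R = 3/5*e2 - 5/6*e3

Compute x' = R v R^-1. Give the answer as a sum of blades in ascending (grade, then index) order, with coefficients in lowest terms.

~R = 3/5*e2 - 5/6*e3, and R ~R = -949/900, so R^-1 = ~R / (-949/900).
R v = 1 + 21/5*e1 e2 - 35/6*e1 e3 + 18/25*e2 e3
Answer: 7*e1 - 1080/949*e2 + 1806/4745*e3


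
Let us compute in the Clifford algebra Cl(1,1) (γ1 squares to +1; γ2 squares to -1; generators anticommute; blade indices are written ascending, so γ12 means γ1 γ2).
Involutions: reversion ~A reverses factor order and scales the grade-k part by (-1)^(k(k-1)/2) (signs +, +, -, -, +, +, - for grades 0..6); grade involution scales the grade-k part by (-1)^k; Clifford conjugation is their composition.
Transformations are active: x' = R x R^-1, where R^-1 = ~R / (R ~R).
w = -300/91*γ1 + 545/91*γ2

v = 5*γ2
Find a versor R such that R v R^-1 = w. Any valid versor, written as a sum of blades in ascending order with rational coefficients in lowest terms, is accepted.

Why this works: both vectors square to -25, so q(v) = q(w) and R = v + w = -300/91*γ1 + 1000/91*γ2 carries v to w — its own direction survives, the complement (v - w)/2 flips.
Answer: -300/91*γ1 + 1000/91*γ2


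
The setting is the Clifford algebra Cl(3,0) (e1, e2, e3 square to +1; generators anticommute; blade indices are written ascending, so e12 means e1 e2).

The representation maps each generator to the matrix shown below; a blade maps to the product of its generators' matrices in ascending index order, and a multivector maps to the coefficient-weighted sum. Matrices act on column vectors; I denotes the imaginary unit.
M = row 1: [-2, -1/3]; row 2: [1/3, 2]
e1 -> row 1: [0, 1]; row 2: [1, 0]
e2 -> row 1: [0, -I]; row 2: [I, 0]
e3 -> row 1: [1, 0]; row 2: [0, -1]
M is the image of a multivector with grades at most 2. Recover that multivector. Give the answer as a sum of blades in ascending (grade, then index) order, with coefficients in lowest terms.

Method: 1, rho(e1), rho(e2), rho(e3) form a trace-orthogonal basis of the 2x2 complex matrices (tr(X Y) = 2 if X = Y, else 0), so M = m0*1 + m1*rho(e1) + m2*rho(e2) + m3*rho(e3) with m0 = tr(M)/2 = 0, m1 = tr(M rho(e1))/2 = 0, m2 = tr(M rho(e2))/2 = -I/3, m3 = tr(M rho(e3))/2 = -2.
Multiplying table entries, the bivector images are rho(e12) = I*rho(e3), rho(e13) = -I*rho(e2), rho(e23) = I*rho(e1); with real blade coefficients the real parts of m0..m3 are the coefficients of 1, e1, e2, e3 and the imaginary parts give the bivectors (e23: Im m1, e13: -Im m2, e12: Im m3).
Answer: -2*e3 + 1/3*e13


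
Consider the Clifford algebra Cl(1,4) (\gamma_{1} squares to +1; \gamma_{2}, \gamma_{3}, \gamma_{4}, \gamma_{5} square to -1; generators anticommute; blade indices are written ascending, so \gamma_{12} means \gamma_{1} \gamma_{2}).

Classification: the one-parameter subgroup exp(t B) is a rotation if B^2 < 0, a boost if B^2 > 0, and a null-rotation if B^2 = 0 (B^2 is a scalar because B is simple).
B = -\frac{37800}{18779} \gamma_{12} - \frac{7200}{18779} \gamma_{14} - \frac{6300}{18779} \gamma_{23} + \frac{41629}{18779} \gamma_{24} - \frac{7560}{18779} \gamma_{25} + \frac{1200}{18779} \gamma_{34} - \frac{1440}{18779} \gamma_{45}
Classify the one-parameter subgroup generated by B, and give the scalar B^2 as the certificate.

B^2 term by term: the squares give (-\frac{37800}{18779})^2*(\gamma_{12})^2 + (-\frac{7200}{18779})^2*(\gamma_{14})^2 + (-\frac{6300}{18779})^2*(\gamma_{23})^2 + (\frac{41629}{18779})^2*(\gamma_{24})^2 + (-\frac{7560}{18779})^2*(\gamma_{25})^2 + (\frac{1200}{18779})^2*(\gamma_{34})^2 + (-\frac{1440}{18779})^2*(\gamma_{45})^2 = \frac{1428840000}{352650841}*(+1) + \frac{51840000}{352650841}*(+1) + \frac{39690000}{352650841}*(-1) + \frac{1732973641}{352650841}*(-1) + \frac{57153600}{352650841}*(-1) + \frac{1440000}{352650841}*(-1) + \frac{2073600}{352650841}*(-1) = -1 (each basis 2-blade squares to minus the product of its generators' squares); cross terms between blades sharing an index anticommute and cancel; the commuting (index-disjoint) pairs give grade-4 terms 2*c*c'*(blade product), which cancel blade by blade — \gamma_{1234}: -\frac{90720000}{352650841} + \frac{90720000}{352650841} = 0; \gamma_{1245}: \frac{108864000}{352650841} - \frac{108864000}{352650841} = 0; \gamma_{2345}: \frac{18144000}{352650841} - \frac{18144000}{352650841} = 0 — confirming B is simple. So B^2 = -1.
Answer: rotation, certificate B^2 = -1. One invariant decides it: the square -1 survives every conjugation, and its sign is exactly the classification.


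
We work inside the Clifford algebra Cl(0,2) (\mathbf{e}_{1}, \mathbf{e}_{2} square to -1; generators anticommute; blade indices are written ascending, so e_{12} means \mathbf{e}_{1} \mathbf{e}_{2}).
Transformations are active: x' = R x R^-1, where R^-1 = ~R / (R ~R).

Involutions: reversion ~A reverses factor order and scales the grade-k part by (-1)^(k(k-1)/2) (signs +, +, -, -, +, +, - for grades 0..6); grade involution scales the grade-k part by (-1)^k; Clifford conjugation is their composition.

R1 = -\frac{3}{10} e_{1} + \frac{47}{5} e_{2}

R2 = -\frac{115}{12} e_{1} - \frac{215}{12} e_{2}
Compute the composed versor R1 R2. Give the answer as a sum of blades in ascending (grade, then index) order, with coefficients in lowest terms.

Distribute over the terms of R1 (each basis-blade product reordered to ascending indices, repeated generators contracted through their squares):
(-\frac{3}{10} e_{1}) R2 = -\frac{23}{8} + \frac{43}{8} e_{12}
(\frac{47}{5} e_{2}) R2 = \frac{2021}{12} + \frac{1081}{12} e_{12}
Summing the partial products and collecting blades:
Answer: \frac{3973}{24} + \frac{2291}{24} e_{12}


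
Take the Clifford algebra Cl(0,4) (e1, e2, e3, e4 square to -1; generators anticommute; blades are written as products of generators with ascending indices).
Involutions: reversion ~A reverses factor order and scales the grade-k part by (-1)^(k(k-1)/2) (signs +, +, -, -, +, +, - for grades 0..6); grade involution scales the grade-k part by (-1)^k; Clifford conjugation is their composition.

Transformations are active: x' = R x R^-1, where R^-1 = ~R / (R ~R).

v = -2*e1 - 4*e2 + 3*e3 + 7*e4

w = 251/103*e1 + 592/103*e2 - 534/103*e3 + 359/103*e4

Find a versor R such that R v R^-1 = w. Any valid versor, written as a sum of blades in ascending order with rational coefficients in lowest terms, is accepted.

R = v + w = 45/103*e1 + 180/103*e2 - 225/103*e3 + 1080/103*e4 works: the equal norms (-78) guarantee its sandwich swaps v into w.
Answer: 45/103*e1 + 180/103*e2 - 225/103*e3 + 1080/103*e4


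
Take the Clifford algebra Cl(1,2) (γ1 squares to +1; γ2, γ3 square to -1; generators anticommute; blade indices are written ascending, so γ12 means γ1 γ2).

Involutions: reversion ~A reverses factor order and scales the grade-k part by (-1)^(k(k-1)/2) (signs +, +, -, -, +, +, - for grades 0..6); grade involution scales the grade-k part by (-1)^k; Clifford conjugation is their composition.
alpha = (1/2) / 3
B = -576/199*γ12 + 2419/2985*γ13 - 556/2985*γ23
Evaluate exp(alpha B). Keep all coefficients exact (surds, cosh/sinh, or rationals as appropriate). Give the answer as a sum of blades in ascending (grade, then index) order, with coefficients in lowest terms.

B^2 term by term: the squares give (-576/199)^2*(γ12)^2 + (2419/2985)^2*(γ13)^2 + (-556/2985)^2*(γ23)^2 = 331776/39601*(+1) + 5851561/8910225*(+1) + 309136/8910225*(-1) = 9 (each basis 2-blade squares to minus the product of its generators' squares); cross terms between blades sharing an index anticommute and cancel. So B^2 = 9.
B^2 = 9 — a positive square means the series sums to a boost: l = 3, alpha*l = 1/2, so exp(alpha B) = cosh(1/2) + (sinh(1/2)/3)*B = cosh(1/2) + (sinh(1/2)/3)*B.
Answer: cosh(1/2) - 192*sinh(1/2)/199*γ12 + 2419*sinh(1/2)/8955*γ13 - 556*sinh(1/2)/8955*γ23


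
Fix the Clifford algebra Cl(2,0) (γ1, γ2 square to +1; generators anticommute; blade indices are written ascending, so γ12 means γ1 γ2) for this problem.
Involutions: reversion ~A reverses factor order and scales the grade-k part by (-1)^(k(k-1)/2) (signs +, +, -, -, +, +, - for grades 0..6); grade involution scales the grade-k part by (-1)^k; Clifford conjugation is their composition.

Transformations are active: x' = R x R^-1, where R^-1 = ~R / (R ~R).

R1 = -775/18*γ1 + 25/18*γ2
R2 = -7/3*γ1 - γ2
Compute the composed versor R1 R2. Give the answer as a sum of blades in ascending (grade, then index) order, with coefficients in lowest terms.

Distribute over the terms of R1 (each basis-blade product reordered to ascending indices, repeated generators contracted through their squares):
(-775/18*γ1) R2 = 5425/54 + 775/18*γ12
(25/18*γ2) R2 = -25/18 + 175/54*γ12
Summing the partial products and collecting blades:
Answer: 2675/27 + 1250/27*γ12


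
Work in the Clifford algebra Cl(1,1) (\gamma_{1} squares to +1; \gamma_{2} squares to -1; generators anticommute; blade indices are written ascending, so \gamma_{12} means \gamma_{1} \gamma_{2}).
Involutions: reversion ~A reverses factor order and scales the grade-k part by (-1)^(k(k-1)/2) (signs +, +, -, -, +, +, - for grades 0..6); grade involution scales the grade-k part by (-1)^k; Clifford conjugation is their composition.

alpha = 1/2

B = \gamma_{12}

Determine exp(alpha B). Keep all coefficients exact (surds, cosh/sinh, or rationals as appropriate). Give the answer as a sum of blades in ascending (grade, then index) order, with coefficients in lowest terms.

B^2 = (1)^2*(\gamma_{12})^2 = 1*(+1) = 1 (a basis 2-blade squares to minus the product of its generators' squares).
B^2 = 1 — hyperbolic case — the even/odd split gives cosh and sinh: l = 1, alpha*l = \frac{1}{2}, so exp(alpha B) = cosh(\frac{1}{2}) + (sinh(\frac{1}{2})/1)*B = \cosh{\left(\frac{1}{2} \right)} + (\sinh{\left(\frac{1}{2} \right)})*B.
Answer: \cosh{\left(\frac{1}{2} \right)} + \sinh{\left(\frac{1}{2} \right)} \gamma_{12}


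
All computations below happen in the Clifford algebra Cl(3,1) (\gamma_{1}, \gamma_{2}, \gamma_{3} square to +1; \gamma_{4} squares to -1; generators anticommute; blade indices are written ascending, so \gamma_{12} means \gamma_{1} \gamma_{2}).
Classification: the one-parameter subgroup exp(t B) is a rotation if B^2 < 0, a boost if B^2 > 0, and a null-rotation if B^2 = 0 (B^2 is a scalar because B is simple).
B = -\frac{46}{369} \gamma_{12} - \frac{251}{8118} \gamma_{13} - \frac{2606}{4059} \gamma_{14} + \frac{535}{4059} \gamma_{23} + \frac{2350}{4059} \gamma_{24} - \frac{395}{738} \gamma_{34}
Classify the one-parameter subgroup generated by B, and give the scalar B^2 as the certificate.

B^2 term by term: the squares give (-\frac{46}{369})^2*(\gamma_{12})^2 + (-\frac{251}{8118})^2*(\gamma_{13})^2 + (-\frac{2606}{4059})^2*(\gamma_{14})^2 + (\frac{535}{4059})^2*(\gamma_{23})^2 + (\frac{2350}{4059})^2*(\gamma_{24})^2 + (-\frac{395}{738})^2*(\gamma_{34})^2 = \frac{2116}{136161}*(-1) + \frac{63001}{65901924}*(-1) + \frac{6791236}{16475481}*(+1) + \frac{286225}{16475481}*(-1) + \frac{5522500}{16475481}*(+1) + \frac{156025}{544644}*(+1) = 1 (each basis 2-blade squares to minus the product of its generators' squares); cross terms between blades sharing an index anticommute and cancel; the commuting (index-disjoint) pairs give grade-4 terms 2*c*c'*(blade product), which cancel blade by blade — \gamma_{1234}: \frac{18170}{136161} + \frac{589850}{16475481} - \frac{2788420}{16475481} = 0 — confirming B is simple. So B^2 = 1.
Answer: boost, certificate B^2 = 1. B^2 = 1 is basis-independent, so its sign is the whole story.


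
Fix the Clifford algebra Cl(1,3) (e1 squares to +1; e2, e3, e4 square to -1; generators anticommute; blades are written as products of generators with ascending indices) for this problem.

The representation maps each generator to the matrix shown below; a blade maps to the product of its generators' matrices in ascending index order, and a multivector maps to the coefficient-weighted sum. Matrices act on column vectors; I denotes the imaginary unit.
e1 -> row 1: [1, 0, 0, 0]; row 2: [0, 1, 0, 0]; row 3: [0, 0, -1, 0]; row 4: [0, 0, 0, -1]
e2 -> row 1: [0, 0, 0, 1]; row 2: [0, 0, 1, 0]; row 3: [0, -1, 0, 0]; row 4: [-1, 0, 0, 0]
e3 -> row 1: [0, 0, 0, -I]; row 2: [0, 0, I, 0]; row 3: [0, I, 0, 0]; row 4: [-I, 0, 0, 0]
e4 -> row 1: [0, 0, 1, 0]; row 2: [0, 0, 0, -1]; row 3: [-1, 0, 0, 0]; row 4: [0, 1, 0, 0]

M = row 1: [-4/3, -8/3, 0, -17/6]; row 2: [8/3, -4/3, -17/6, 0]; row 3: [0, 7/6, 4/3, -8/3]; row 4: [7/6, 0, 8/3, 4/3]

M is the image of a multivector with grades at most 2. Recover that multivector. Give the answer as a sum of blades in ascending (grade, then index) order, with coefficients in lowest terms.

Method: the blade images are trace-orthogonal — tr(rho(e_A) rho(e_B)^-1) = 4 if A = B and 0 otherwise — and rho(e_A)^-1 = (e_A)^2 * rho(e_A) with (e_A)^2 = +1 or -1, so the coefficient of e_A in the preimage is (e_A)^2 * tr(M rho(e_A))/4.
Nonzero projections over blades of grade <= 2: e1: (e1)^2 = +1, tr(M rho(e1)) = -16/3, coefficient -4/3; e2: (e2)^2 = -1, tr(M rho(e2)) = 8, coefficient -2; e1 e2: (e1 e2)^2 = +1, tr(M rho(e1 e2)) = -10/3, coefficient -5/6; e2 e4: (e2 e4)^2 = -1, tr(M rho(e2 e4)) = 32/3, coefficient -8/3. Every other blade of grade <= 2 projects to 0.
Answer: -4/3*e1 - 2*e2 - 5/6*e1 e2 - 8/3*e2 e4


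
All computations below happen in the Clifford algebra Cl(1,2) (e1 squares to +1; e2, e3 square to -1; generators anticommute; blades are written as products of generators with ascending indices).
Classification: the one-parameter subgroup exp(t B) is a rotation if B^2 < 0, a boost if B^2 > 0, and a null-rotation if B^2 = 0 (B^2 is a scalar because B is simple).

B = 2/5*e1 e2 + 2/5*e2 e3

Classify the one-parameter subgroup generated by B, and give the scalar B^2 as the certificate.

B^2 term by term: the squares give (2/5)^2*(e1 e2)^2 + (2/5)^2*(e2 e3)^2 = 4/25*(+1) + 4/25*(-1) = 0 (each basis 2-blade squares to minus the product of its generators' squares); cross terms between blades sharing an index anticommute and cancel. So B^2 = 0.
Answer: null-rotation, certificate B^2 = 0. B^2 = 0 is basis-independent, so its sign is the whole story.


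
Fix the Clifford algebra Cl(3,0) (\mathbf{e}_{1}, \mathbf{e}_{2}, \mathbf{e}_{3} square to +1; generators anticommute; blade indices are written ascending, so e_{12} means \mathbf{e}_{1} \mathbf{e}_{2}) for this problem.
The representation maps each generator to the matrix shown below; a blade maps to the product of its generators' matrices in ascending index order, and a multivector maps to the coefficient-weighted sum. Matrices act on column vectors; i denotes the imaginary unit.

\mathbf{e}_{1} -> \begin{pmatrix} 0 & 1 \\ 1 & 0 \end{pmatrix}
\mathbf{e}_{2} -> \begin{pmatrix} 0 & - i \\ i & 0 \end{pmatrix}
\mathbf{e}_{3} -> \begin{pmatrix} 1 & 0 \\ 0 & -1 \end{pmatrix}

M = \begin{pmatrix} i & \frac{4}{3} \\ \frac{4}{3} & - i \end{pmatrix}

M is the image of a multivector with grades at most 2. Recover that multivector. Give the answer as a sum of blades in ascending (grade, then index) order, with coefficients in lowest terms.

Method: 1, rho(e_{1}), rho(e_{2}), rho(e_{3}) form a trace-orthogonal basis of the 2x2 complex matrices (tr(X Y) = 2 if X = Y, else 0), so M = m0*1 + m1*rho(e_{1}) + m2*rho(e_{2}) + m3*rho(e_{3}) with m0 = tr(M)/2 = 0, m1 = tr(M rho(e_{1}))/2 = \frac{4}{3}, m2 = tr(M rho(e_{2}))/2 = 0, m3 = tr(M rho(e_{3}))/2 = i.
Multiplying table entries, the bivector images are rho(e_{12}) = i*rho(e_{3}), rho(e_{13}) = -i*rho(e_{2}), rho(e_{23}) = i*rho(e_{1}); with real blade coefficients the real parts of m0..m3 are the coefficients of 1, e_{1}, e_{2}, e_{3} and the imaginary parts give the bivectors (e_{23}: Im m1, e_{13}: -Im m2, e_{12}: Im m3).
Answer: \frac{4}{3} e_{1} + e_{12}


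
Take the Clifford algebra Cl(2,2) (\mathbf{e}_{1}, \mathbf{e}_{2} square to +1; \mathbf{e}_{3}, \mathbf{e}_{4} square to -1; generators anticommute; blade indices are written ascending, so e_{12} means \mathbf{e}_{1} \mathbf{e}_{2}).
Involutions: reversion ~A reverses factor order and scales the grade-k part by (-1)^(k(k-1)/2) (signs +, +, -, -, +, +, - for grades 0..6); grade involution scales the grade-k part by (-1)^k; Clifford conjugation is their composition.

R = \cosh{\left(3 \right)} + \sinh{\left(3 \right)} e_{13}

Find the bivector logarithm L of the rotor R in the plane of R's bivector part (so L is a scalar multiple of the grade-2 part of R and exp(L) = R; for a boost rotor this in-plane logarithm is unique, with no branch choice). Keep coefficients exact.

The scalar part of R is \cosh{\left(3 \right)}, giving the rapidity magnitude (cosh is even); the bivector part supplies orientation, its quotient by sinh of the rapidity is the plane, and L = rapidity * plane — unique in that plane, since flipping both signs leaves L unchanged.
Concretely: cosh(rapidity) = \cosh{\left(3 \right)} gives rapidity = ±3, and since rapidity/sinh(rapidity) is even the sign is immaterial: L = (rapidity/sinh(rapidity)) * <R>_2 = (\frac{3}{\sinh{\left(3 \right)}}) * <R>_2.
Answer: 3 e_{13}


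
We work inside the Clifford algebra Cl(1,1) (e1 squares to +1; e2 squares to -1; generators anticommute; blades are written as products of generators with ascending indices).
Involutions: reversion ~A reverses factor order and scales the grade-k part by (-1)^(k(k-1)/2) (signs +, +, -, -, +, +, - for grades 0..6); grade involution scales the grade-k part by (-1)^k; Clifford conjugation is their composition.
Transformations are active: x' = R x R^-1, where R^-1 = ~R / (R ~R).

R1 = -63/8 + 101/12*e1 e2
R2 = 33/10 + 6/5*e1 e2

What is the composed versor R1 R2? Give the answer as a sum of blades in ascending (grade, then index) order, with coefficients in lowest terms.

Distribute over the terms of R1 (each basis-blade product reordered to ascending indices, repeated generators contracted through their squares):
(-63/8) R2 = -2079/80 - 189/20*e1 e2
(101/12*e1 e2) R2 = 101/10 + 1111/40*e1 e2
Summing the partial products and collecting blades:
Answer: -1271/80 + 733/40*e1 e2


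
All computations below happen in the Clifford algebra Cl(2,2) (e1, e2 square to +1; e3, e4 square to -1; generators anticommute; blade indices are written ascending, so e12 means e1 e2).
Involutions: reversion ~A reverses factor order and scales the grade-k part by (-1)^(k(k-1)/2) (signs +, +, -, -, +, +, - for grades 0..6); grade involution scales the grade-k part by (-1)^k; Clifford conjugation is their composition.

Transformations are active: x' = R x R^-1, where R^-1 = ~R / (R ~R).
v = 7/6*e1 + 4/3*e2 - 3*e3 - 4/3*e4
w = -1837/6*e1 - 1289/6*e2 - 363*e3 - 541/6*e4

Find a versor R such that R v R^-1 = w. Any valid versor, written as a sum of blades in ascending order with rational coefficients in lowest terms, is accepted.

Key observation: q(v) = q(w) = -275/36 (sandwiches preserve the norm), so R = v + w = -305*e1 - 427/2*e2 - 366*e3 - 183/2*e4 works whenever it is invertible — the component of v along it is kept and (v - w)/2 reverses, sending v to w.
Answer: -305*e1 - 427/2*e2 - 366*e3 - 183/2*e4


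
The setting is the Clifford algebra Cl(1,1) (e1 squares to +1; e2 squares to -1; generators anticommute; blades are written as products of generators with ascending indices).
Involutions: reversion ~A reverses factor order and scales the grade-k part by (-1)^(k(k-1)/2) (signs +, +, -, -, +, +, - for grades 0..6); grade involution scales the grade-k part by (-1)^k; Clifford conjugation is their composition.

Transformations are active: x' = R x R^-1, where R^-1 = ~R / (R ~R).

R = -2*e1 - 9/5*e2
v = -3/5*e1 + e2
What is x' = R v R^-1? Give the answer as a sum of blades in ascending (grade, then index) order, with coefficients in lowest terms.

~R = -2*e1 - 9/5*e2, and R ~R = 19/25, so R^-1 = ~R / (19/25).
R v = 3 - 77/25*e1 e2
Answer: -1443/95*e1 - 289/19*e2


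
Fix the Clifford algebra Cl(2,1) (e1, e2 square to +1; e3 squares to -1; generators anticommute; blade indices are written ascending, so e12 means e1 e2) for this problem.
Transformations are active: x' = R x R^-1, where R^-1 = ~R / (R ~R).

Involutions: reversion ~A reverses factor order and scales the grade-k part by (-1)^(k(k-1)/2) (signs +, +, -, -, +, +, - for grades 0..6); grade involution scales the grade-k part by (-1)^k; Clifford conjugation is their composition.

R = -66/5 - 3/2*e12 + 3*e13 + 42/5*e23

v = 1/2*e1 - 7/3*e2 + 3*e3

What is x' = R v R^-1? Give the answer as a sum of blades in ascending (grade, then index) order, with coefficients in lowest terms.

~R = -66/5 + 3/2*e12 - 3*e13 - 42/5*e23, and R ~R = 9693/100, so R^-1 = ~R / (9693/100).
R v = -121/10*e1 + 127/20*e2 - 43/2*e3 + 67/10*e123
Answer: 10561/6462*e1 + 1097/1077*e2 + 8557/3231*e3


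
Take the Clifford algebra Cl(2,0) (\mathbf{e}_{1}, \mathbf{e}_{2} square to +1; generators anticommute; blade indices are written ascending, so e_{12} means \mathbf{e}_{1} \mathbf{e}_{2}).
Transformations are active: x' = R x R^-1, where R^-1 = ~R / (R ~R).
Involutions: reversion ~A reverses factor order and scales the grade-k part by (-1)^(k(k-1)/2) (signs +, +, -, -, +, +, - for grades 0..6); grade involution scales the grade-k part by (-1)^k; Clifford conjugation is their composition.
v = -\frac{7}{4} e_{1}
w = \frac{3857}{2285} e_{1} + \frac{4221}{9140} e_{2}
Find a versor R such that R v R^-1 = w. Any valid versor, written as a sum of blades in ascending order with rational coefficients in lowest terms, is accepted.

Here q(v) = q(w) = \frac{49}{16}; the classical choice R = v + w = -\frac{567}{9140} e_{1} + \frac{4221}{9140} e_{2} then realises v -> w under the sandwich.
Answer: -\frac{567}{9140} e_{1} + \frac{4221}{9140} e_{2}


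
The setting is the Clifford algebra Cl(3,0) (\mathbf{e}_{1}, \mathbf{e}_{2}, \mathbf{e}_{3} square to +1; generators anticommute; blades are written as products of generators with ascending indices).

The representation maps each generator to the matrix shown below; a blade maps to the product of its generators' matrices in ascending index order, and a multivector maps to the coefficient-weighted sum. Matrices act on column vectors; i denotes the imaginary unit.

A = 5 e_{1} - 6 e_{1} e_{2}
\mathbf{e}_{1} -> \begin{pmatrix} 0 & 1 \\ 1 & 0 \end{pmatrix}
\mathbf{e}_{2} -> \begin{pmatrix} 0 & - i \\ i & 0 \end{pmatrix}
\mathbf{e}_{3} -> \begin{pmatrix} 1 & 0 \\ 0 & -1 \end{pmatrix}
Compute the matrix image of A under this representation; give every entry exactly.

Bivector images (products of the table entries): rho(e_{1} e_{2}) = rho(\mathbf{e}_{1})rho(\mathbf{e}_{2}) = \begin{pmatrix} i & 0 \\ 0 & - i \end{pmatrix}.
M = (5)*rho(e_{1}) + (-6)*rho(e_{1} e_{2}), summed entrywise:
Answer: \begin{pmatrix} - 6 i & 5 \\ 5 & 6 i \end{pmatrix}


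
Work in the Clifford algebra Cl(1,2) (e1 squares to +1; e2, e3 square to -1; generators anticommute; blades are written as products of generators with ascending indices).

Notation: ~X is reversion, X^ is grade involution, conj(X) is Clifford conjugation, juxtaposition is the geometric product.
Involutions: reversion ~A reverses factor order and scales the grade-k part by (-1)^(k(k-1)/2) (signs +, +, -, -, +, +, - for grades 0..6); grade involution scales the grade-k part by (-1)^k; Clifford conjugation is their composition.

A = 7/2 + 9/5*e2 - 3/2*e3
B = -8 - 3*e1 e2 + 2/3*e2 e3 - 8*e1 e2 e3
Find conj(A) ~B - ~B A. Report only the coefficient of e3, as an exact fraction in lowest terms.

first term: -28 - 27/5*e1 + 67/5*e2 - 66/5*e3 - 3/2*e1 e2 - 72/5*e1 e3 - 7/3*e2 e3 + 65/2*e1 e2 e3
second term: -28 - 27/5*e1 - 77/5*e2 + 54/5*e3 + 45/2*e1 e2 + 72/5*e1 e3 - 7/3*e2 e3 + 47/2*e1 e2 e3
Answer: -24


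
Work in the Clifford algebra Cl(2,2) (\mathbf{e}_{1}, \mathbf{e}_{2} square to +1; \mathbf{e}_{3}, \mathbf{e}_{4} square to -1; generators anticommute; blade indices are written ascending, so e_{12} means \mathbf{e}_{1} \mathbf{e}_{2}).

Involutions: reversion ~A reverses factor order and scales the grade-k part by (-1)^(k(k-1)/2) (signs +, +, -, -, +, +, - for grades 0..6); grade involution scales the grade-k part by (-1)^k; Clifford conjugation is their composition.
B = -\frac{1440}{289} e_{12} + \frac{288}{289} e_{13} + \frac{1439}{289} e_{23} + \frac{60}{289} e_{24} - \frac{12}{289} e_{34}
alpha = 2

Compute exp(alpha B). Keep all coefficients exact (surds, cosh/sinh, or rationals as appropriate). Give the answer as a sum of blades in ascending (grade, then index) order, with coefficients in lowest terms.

B^2 term by term: the squares give (-\frac{1440}{289})^2*(e_{12})^2 + (\frac{288}{289})^2*(e_{13})^2 + (\frac{1439}{289})^2*(e_{23})^2 + (\frac{60}{289})^2*(e_{24})^2 + (-\frac{12}{289})^2*(e_{34})^2 = \frac{2073600}{83521}*(-1) + \frac{82944}{83521}*(+1) + \frac{2070721}{83521}*(+1) + \frac{3600}{83521}*(+1) + \frac{144}{83521}*(-1) = 1 (each basis 2-blade squares to minus the product of its generators' squares); cross terms between blades sharing an index anticommute and cancel; the commuting (index-disjoint) pairs give grade-4 terms 2*c*c'*(blade product), which cancel blade by blade — e_{1234}: \frac{34560}{83521} - \frac{34560}{83521} = 0 — confirming B is simple. So B^2 = 1.
B^2 = 1 — since the square is positive, the closed form is hyperbolic: l = 1, alpha*l = 2, so exp(alpha B) = cosh(2) + (sinh(2)/1)*B = \cosh{\left(2 \right)} + (\sinh{\left(2 \right)})*B.
Answer: \cosh{\left(2 \right)} - \frac{1440 \sinh{\left(2 \right)}}{289} e_{12} + \frac{288 \sinh{\left(2 \right)}}{289} e_{13} + \frac{1439 \sinh{\left(2 \right)}}{289} e_{23} + \frac{60 \sinh{\left(2 \right)}}{289} e_{24} - \frac{12 \sinh{\left(2 \right)}}{289} e_{34}
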